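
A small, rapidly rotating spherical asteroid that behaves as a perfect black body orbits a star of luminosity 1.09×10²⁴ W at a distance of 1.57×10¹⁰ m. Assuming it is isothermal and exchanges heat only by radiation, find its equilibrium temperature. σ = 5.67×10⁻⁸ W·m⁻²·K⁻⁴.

First find the stellar flux at distance d: S = L/(4πd²) = 1.09×10²⁴/(4π·(1.57×10¹⁰)²) = 351.9 W/m².
For an isothermal sphere, absorbed (1−a)S·πr² = emitted σ·4πr²·T⁴, so T⁴ = (1−a)S/(4σ).
T⁴ = 1.00·351.9/(4·5.67×10⁻⁸) = 1.552×10⁹ K⁴.

T ≈ 198 K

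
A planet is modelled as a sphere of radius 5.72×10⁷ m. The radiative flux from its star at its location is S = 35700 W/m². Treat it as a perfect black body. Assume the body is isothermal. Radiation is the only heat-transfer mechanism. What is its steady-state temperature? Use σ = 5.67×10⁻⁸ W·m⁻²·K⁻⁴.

T ≈ 630 K

At equilibrium, absorbed power = emitted power.
Absorbing cross-section = πr² = 1.028×10¹⁶ m²; emitting surface = 4πr² = 4.112×10¹⁶ m² (ratio 4).
S·A_cross = εσ·A_surf·T⁴  ⇒  T⁴ = S/(4σ).
T⁴ = 1.00·35700/(4·5.67×10⁻⁸) = 1.574×10¹¹ K⁴.
T = (1.574×10¹¹)^(1/4).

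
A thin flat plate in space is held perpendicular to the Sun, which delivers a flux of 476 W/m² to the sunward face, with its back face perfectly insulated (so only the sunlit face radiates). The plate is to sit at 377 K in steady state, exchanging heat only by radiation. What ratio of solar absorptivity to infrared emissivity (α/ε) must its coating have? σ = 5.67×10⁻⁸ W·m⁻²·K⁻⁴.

Balance: αS·A = εσ·1A·T⁴ ⇒ α/ε = σT⁴/S.
α/ε = 5.67×10⁻⁸·(377)⁴/476 = 5.67×10⁻⁸·2.020×10¹⁰/476.

α/ε ≈ 2.41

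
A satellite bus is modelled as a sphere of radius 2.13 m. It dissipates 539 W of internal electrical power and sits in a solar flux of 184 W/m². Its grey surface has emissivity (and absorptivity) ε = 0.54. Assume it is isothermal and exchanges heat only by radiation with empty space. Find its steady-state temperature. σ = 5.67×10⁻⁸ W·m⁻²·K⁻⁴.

T ≈ 183 K

At steady state, absorbed solar power + internal power = radiated power.
Absorbed: α·S·A_cross = 0.54·184·14.25 = 1416 W (cross-section πr²).
Total input = 1416 + 539 = 1955 W.
Radiated: εσ·A_surf·T⁴ with A_surf = 4πr² = 57.01 m².
T⁴ = 1955/(0.54·5.67×10⁻⁸·57.01) = 1.120×10⁹ K⁴.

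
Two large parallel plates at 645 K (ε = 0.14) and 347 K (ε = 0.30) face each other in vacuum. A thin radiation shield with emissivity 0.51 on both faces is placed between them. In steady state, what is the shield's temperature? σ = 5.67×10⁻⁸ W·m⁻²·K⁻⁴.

T_s ≈ 513 K

In steady state the net flux on the hot side equals that on the cold side.
σ(T₁⁴−T_s⁴)/D₁ = σ(T_s⁴−T₂⁴)/D₂, with D₁ = 1/ε₁+1/ε_s−1 = 8.104, D₂ = 1/ε_s+1/ε₂−1 = 4.294.
Solve for T_s⁴: T_s⁴ = (D₂·T₁⁴ + D₁·T₂⁴)/(D₁+D₂) = 6.942×10¹⁰ K⁴.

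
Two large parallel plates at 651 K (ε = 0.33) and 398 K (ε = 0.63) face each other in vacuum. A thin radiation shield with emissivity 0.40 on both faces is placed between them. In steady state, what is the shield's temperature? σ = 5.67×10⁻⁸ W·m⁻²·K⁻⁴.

T_s ≈ 544 K

In steady state the net flux on the hot side equals that on the cold side.
σ(T₁⁴−T_s⁴)/D₁ = σ(T_s⁴−T₂⁴)/D₂, with D₁ = 1/ε₁+1/ε_s−1 = 4.530, D₂ = 1/ε_s+1/ε₂−1 = 3.087.
Solve for T_s⁴: T_s⁴ = (D₂·T₁⁴ + D₁·T₂⁴)/(D₁+D₂) = 8.771×10¹⁰ K⁴.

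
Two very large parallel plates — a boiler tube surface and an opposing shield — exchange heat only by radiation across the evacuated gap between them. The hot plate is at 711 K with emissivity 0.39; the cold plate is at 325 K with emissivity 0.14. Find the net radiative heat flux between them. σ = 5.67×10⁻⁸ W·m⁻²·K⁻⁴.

For two infinite grey parallel plates, q = σ(T₁⁴ − T₂⁴)/(1/ε₁ + 1/ε₂ − 1).
T₁⁴ − T₂⁴ = 2.556×10¹¹ − 1.116×10¹⁰ = 2.444×10¹¹ K⁴.
1/ε₁ + 1/ε₂ − 1 = 2.564 + 7.143 − 1 = 8.707.
q = 5.67×10⁻⁸ × 2.444×10¹¹ / 8.707.

q ≈ 1590 W/m²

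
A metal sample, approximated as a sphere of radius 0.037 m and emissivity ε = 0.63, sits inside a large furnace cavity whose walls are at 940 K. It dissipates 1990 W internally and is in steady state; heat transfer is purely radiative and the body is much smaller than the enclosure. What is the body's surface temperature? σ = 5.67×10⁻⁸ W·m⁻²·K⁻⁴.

T ≈ 1420 K

For a small grey body in a large enclosure, net radiated power = εσA(T⁴ − T_w⁴).
Steady state: P = εσA(T⁴ − T_w⁴) with A = 4πr² = 0.01720 m².
T⁴ = P/(εσA) + T_w⁴ = 1990/(0.63·5.67×10⁻⁸·0.01720) + (940)⁴
    = 3.238×10¹² + 7.807×10¹¹ = 4.019×10¹² K⁴.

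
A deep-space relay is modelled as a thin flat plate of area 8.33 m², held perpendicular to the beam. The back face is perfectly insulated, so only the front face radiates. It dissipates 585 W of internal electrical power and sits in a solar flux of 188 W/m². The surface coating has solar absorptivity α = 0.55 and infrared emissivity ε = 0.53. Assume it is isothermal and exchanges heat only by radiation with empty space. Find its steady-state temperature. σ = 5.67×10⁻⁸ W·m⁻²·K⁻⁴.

T ≈ 276 K

At steady state, absorbed solar power + internal power = radiated power.
Absorbed: α·S·A_cross = 0.55·188·8.330 = 861.3 W (cross-section A).
Total input = 861.3 + 585 = 1446 W.
Radiated: εσ·A_surf·T⁴ with A_surf = A = 8.330 m².
T⁴ = 1446/(0.53·5.67×10⁻⁸·8.330) = 5.778×10⁹ K⁴.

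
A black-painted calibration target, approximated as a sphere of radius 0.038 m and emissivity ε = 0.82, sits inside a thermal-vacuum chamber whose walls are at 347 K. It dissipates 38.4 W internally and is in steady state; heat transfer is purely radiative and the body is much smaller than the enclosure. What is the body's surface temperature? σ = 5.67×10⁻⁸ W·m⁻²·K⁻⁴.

For a small grey body in a large enclosure, net radiated power = εσA(T⁴ − T_w⁴).
Steady state: P = εσA(T⁴ − T_w⁴) with A = 4πr² = 0.01815 m².
T⁴ = P/(εσA) + T_w⁴ = 38.4/(0.82·5.67×10⁻⁸·0.01815) + (347)⁴
    = 4.552×10¹⁰ + 1.450×10¹⁰ = 6.001×10¹⁰ K⁴.

T ≈ 495 K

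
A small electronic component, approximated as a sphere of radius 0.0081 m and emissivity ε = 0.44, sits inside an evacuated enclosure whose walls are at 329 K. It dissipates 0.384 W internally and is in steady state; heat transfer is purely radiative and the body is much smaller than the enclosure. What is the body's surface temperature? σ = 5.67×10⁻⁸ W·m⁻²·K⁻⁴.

T ≈ 418 K

For a small grey body in a large enclosure, net radiated power = εσA(T⁴ − T_w⁴).
Steady state: P = εσA(T⁴ − T_w⁴) with A = 4πr² = 8.245×10⁻⁴ m².
T⁴ = P/(εσA) + T_w⁴ = 0.384/(0.44·5.67×10⁻⁸·8.245×10⁻⁴) + (329)⁴
    = 1.867×10¹⁰ + 1.172×10¹⁰ = 3.038×10¹⁰ K⁴.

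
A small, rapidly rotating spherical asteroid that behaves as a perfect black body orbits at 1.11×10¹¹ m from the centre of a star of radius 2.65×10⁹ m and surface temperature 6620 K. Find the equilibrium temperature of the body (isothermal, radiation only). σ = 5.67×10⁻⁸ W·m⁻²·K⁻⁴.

T ≈ 723 K

The star's surface emits σT_*⁴; at distance d the flux is S = σT_*⁴(R_*/d)².
S = 5.67×10⁻⁸·(6620)⁴·(2.65×10⁹/1.11×10¹¹)² = 62070 W/m².
For an isothermal sphere T⁴ = (1−a)S/(4σ) = 2.737×10¹¹ K⁴.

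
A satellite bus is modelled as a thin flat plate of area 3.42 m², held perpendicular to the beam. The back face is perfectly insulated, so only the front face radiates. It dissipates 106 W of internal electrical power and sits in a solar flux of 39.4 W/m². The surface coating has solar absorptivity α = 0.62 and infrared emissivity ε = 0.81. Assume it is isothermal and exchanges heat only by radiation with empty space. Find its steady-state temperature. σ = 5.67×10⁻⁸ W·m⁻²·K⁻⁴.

T ≈ 186 K

At steady state, absorbed solar power + internal power = radiated power.
Absorbed: α·S·A_cross = 0.62·39.4·3.420 = 83.54 W (cross-section A).
Total input = 83.54 + 106 = 189.5 W.
Radiated: εσ·A_surf·T⁴ with A_surf = A = 3.420 m².
T⁴ = 189.5/(0.81·5.67×10⁻⁸·3.420) = 1.207×10⁹ K⁴.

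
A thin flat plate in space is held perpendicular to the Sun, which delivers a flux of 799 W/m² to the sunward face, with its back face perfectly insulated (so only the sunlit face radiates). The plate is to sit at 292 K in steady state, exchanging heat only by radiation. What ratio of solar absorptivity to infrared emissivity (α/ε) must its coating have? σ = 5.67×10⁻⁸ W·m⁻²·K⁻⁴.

α/ε ≈ 0.516

Balance: αS·A = εσ·1A·T⁴ ⇒ α/ε = σT⁴/S.
α/ε = 5.67×10⁻⁸·(292)⁴/799 = 5.67×10⁻⁸·7.270×10⁹/799.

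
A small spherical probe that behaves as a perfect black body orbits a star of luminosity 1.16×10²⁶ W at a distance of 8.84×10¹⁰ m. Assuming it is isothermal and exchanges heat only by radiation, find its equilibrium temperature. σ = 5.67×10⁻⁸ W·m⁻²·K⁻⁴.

First find the stellar flux at distance d: S = L/(4πd²) = 1.16×10²⁶/(4π·(8.84×10¹⁰)²) = 1181 W/m².
For an isothermal sphere, absorbed (1−a)S·πr² = emitted σ·4πr²·T⁴, so T⁴ = (1−a)S/(4σ).
T⁴ = 1.00·1181/(4·5.67×10⁻⁸) = 5.208×10⁹ K⁴.

T ≈ 269 K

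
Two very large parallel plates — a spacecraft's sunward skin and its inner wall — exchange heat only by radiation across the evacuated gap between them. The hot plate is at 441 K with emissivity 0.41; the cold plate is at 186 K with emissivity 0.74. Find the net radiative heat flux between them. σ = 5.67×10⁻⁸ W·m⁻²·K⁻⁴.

For two infinite grey parallel plates, q = σ(T₁⁴ − T₂⁴)/(1/ε₁ + 1/ε₂ − 1).
T₁⁴ − T₂⁴ = 3.782×10¹⁰ − 1.197×10⁹ = 3.663×10¹⁰ K⁴.
1/ε₁ + 1/ε₂ − 1 = 2.439 + 1.351 − 1 = 2.790.
q = 5.67×10⁻⁸ × 3.663×10¹⁰ / 2.790.

q ≈ 744 W/m²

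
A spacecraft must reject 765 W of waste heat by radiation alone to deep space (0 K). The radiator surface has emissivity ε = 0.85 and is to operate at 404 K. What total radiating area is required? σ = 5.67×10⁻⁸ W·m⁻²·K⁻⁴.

P = εσA T⁴ ⇒ A = P/(εσT⁴).
T⁴ = 2.664×10¹⁰ K⁴.
A = 765/(0.85 × 5.67×10⁻⁸ × 2.664×10¹⁰).

A ≈ 0.596 m²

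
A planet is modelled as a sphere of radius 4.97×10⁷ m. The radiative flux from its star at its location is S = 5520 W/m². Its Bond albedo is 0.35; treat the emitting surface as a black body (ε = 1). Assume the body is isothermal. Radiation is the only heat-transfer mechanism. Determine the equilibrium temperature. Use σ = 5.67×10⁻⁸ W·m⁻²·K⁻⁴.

At equilibrium, absorbed power = emitted power.
Absorbing cross-section = πr² = 7.760×10¹⁵ m²; emitting surface = 4πr² = 3.104×10¹⁶ m² (ratio 4).
(1−a)S·A_cross = εσ·A_surf·T⁴  ⇒  T⁴ = (1−a)S/(4σ).
T⁴ = 0.650·5520/(4·5.67×10⁻⁸) = 1.582×10¹⁰ K⁴.
T = (1.582×10¹⁰)^(1/4).

T ≈ 355 K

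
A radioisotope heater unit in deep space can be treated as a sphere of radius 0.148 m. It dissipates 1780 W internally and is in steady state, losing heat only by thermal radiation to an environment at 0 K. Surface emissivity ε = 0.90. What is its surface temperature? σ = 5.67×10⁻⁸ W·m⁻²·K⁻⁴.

Steady state: internal power = radiated power, P = εσA T⁴.
Radiating area A = 4πr² = 0.2753 m².
T⁴ = P/(εσA) = 1780/(0.90·5.67×10⁻⁸·0.2753) = 1.267×10¹¹ K⁴.
T = (1.267×10¹¹)^(1/4).

T ≈ 597 K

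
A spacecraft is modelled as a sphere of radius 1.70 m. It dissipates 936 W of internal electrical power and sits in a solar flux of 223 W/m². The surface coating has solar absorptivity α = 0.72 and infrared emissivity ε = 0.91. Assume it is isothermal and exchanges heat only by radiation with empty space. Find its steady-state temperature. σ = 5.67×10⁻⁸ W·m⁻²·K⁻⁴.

T ≈ 189 K

At steady state, absorbed solar power + internal power = radiated power.
Absorbed: α·S·A_cross = 0.72·223·9.079 = 1458 W (cross-section πr²).
Total input = 1458 + 936 = 2394 W.
Radiated: εσ·A_surf·T⁴ with A_surf = 4πr² = 36.32 m².
T⁴ = 2394/(0.91·5.67×10⁻⁸·36.32) = 1.277×10⁹ K⁴.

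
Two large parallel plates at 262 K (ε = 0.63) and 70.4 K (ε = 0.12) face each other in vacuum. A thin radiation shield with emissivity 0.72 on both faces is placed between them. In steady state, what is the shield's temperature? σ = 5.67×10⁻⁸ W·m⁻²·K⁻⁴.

T_s ≈ 249 K

In steady state the net flux on the hot side equals that on the cold side.
σ(T₁⁴−T_s⁴)/D₁ = σ(T_s⁴−T₂⁴)/D₂, with D₁ = 1/ε₁+1/ε_s−1 = 1.976, D₂ = 1/ε_s+1/ε₂−1 = 8.722.
Solve for T_s⁴: T_s⁴ = (D₂·T₁⁴ + D₁·T₂⁴)/(D₁+D₂) = 3.846×10⁹ K⁴.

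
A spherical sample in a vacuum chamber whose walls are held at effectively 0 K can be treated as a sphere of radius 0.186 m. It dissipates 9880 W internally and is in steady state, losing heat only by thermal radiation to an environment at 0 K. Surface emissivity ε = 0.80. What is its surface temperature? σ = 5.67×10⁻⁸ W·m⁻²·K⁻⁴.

T ≈ 841 K

Steady state: internal power = radiated power, P = εσA T⁴.
Radiating area A = 4πr² = 0.4347 m².
T⁴ = P/(εσA) = 9880/(0.80·5.67×10⁻⁸·0.4347) = 5.010×10¹¹ K⁴.
T = (5.010×10¹¹)^(1/4).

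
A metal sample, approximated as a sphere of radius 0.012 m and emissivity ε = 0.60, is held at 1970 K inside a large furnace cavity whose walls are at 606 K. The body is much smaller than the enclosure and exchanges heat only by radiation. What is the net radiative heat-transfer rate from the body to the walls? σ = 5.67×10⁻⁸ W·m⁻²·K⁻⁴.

For a small grey body in a large enclosure: P_net = εσA(T_body⁴ − T_wall⁴).
A = 4πr² = 0.001810 m²; T_body⁴ − T_wall⁴ = 1.506×10¹³ − 1.349×10¹¹ = 1.493×10¹³ K⁴.
|P_net| = 0.60·5.67×10⁻⁸·0.001810·1.493×10¹³.

P_net ≈ 919 W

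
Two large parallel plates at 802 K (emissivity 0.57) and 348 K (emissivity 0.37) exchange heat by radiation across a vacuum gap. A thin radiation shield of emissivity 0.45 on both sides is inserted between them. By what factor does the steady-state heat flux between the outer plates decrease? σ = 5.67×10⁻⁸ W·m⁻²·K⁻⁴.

factor ≈ 2.00

Without shield: q₀ = σΔ(T⁴)/(1/ε₁+1/ε₂−1) with denominator 3.457.
With shield the two gaps are in series; the resistances add: (1/ε₁+1/ε_s−1)+(1/ε_s+1/ε₂−1) = 2.977+3.925 = 6.902.
Heat-flux ratio q₀/q = 6.902/3.457.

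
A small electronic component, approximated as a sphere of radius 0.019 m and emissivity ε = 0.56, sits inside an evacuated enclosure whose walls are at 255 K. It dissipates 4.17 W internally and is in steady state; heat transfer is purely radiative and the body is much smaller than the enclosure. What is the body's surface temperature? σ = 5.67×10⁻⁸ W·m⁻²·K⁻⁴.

T ≈ 427 K

For a small grey body in a large enclosure, net radiated power = εσA(T⁴ − T_w⁴).
Steady state: P = εσA(T⁴ − T_w⁴) with A = 4πr² = 0.004536 m².
T⁴ = P/(εσA) + T_w⁴ = 4.17/(0.56·5.67×10⁻⁸·0.004536) + (255)⁴
    = 2.895×10¹⁰ + 4.228×10⁹ = 3.318×10¹⁰ K⁴.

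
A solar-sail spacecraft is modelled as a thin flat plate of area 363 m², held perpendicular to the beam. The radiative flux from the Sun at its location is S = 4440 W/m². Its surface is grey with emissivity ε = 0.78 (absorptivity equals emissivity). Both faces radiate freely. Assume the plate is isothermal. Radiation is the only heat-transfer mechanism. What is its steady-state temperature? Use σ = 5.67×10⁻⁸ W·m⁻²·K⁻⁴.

At equilibrium, absorbed power = emitted power.
Absorbing cross-section = A = 363.0 m²; emitting surface = 2A = 726.0 m² (ratio 2).
εS·A_cross = εσ·A_surf·T⁴  ⇒  T⁴ = S/(2σ)   (ε cancels).
T⁴ = 4440/(2·5.67×10⁻⁸) = 3.915×10¹⁰ K⁴.
T = (3.915×10¹⁰)^(1/4).

T ≈ 445 K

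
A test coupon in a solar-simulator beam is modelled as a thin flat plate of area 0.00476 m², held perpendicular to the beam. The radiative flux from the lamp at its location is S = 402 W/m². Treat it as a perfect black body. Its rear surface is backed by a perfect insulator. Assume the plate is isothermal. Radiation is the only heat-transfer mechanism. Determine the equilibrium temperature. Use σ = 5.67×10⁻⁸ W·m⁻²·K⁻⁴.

At equilibrium, absorbed power = emitted power.
Absorbing cross-section = A = 0.004760 m²; emitting surface = A = 0.004760 m² (ratio 1).
S·A_cross = εσ·A_surf·T⁴  ⇒  T⁴ = S/(1σ).
T⁴ = 1.00·402/(1·5.67×10⁻⁸) = 7.090×10⁹ K⁴.
T = (7.090×10⁹)^(1/4).

T ≈ 290 K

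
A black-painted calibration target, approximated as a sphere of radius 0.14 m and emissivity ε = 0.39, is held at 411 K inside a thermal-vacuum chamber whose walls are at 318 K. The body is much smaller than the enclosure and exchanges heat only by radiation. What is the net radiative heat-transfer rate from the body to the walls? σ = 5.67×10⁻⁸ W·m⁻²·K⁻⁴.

For a small grey body in a large enclosure: P_net = εσA(T_body⁴ − T_wall⁴).
A = 4πr² = 0.2463 m²; T_body⁴ − T_wall⁴ = 2.853×10¹⁰ − 1.023×10¹⁰ = 1.831×10¹⁰ K⁴.
|P_net| = 0.39·5.67×10⁻⁸·0.2463·1.831×10¹⁰.

P_net ≈ 99.7 W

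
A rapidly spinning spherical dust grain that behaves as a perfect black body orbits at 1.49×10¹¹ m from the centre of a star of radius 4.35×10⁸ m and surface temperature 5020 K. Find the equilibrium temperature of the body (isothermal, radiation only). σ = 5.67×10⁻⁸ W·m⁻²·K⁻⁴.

T ≈ 192 K

The star's surface emits σT_*⁴; at distance d the flux is S = σT_*⁴(R_*/d)².
S = 5.67×10⁻⁸·(5020)⁴·(4.35×10⁸/1.49×10¹¹)² = 306.9 W/m².
For an isothermal sphere T⁴ = (1−a)S/(4σ) = 1.353×10⁹ K⁴.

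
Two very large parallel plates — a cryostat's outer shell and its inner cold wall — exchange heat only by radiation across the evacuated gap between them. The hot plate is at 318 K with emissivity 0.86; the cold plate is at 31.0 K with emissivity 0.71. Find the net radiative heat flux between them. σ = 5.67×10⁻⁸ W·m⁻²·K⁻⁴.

For two infinite grey parallel plates, q = σ(T₁⁴ − T₂⁴)/(1/ε₁ + 1/ε₂ − 1).
T₁⁴ − T₂⁴ = 1.023×10¹⁰ − 9.235×10⁵ = 1.023×10¹⁰ K⁴.
1/ε₁ + 1/ε₂ − 1 = 1.163 + 1.408 − 1 = 1.571.
q = 5.67×10⁻⁸ × 1.023×10¹⁰ / 1.571.

q ≈ 369 W/m²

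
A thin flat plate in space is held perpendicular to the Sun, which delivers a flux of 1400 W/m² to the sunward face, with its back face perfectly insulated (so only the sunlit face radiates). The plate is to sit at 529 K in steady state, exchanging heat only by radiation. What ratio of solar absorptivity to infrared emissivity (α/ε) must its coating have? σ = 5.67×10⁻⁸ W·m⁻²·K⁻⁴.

Balance: αS·A = εσ·1A·T⁴ ⇒ α/ε = σT⁴/S.
α/ε = 5.67×10⁻⁸·(529)⁴/1400 = 5.67×10⁻⁸·7.831×10¹⁰/1400.

α/ε ≈ 3.17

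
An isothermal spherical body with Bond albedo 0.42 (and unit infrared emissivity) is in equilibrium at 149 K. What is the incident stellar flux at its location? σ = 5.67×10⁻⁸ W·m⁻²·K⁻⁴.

(1−a)S·πr² = σ·4πr²·T⁴ ⇒ S = 4σT⁴/(1−a).
S = 4·5.67×10⁻⁸·4.929×10⁸/0.580.

S ≈ 193 W/m²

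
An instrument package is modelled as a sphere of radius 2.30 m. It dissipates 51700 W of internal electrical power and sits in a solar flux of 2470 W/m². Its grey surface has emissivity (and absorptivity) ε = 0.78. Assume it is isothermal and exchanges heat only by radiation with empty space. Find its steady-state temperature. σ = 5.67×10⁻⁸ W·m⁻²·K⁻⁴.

T ≈ 411 K

At steady state, absorbed solar power + internal power = radiated power.
Absorbed: α·S·A_cross = 0.78·2470·16.62 = 32020 W (cross-section πr²).
Total input = 32020 + 51700 = 83720 W.
Radiated: εσ·A_surf·T⁴ with A_surf = 4πr² = 66.48 m².
T⁴ = 83720/(0.78·5.67×10⁻⁸·66.48) = 2.848×10¹⁰ K⁴.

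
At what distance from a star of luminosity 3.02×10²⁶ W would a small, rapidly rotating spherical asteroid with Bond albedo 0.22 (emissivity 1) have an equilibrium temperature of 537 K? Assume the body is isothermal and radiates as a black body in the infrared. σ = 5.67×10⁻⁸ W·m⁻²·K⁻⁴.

For an isothermal black-emitting sphere, (1−a)S·πr² = σ·4πr²·T⁴ ⇒ S = 4σT⁴/(1−a).
S = 4·5.67×10⁻⁸·(537)⁴/0.780 = 24180 W/m².
Flux falls as S = L/(4πd²), so d = √(L/(4πS)) = √(3.02×10²⁶/(4π·24180)).

d ≈ 3.15×10¹⁰ m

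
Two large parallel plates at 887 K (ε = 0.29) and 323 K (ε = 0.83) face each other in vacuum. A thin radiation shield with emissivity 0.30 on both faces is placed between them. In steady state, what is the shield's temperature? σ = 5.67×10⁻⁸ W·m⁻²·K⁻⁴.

T_s ≈ 701 K

In steady state the net flux on the hot side equals that on the cold side.
σ(T₁⁴−T_s⁴)/D₁ = σ(T_s⁴−T₂⁴)/D₂, with D₁ = 1/ε₁+1/ε_s−1 = 5.782, D₂ = 1/ε_s+1/ε₂−1 = 3.538.
Solve for T_s⁴: T_s⁴ = (D₂·T₁⁴ + D₁·T₂⁴)/(D₁+D₂) = 2.418×10¹¹ K⁴.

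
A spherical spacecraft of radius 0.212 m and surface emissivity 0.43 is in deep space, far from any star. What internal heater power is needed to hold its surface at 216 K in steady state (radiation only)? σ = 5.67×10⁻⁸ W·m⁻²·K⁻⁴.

P ≈ 30.0 W

P = εσ·4πr²·T⁴.
4πr² = 0.5648 m²; T⁴ = 2.177×10⁹ K⁴.
P = 0.43·5.67×10⁻⁸·0.5648·2.177×10⁹.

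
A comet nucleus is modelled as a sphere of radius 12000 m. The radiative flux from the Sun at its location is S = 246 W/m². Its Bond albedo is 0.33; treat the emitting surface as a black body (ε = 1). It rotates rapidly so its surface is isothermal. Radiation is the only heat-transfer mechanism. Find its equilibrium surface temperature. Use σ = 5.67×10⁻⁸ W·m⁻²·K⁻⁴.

T ≈ 164 K

At equilibrium, absorbed power = emitted power.
Absorbing cross-section = πr² = 4.524×10⁸ m²; emitting surface = 4πr² = 1.810×10⁹ m² (ratio 4).
(1−a)S·A_cross = εσ·A_surf·T⁴  ⇒  T⁴ = (1−a)S/(4σ).
T⁴ = 0.670·246/(4·5.67×10⁻⁸) = 7.267×10⁸ K⁴.
T = (7.267×10⁸)^(1/4).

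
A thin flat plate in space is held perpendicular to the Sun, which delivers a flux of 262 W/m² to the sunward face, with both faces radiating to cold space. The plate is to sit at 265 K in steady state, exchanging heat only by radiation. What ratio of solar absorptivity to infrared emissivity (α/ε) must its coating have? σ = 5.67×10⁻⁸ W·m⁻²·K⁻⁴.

Balance: αS·A = εσ·2A·T⁴ ⇒ α/ε = 2σT⁴/S.
α/ε = 2·5.67×10⁻⁸·(265)⁴/262 = 2·5.67×10⁻⁸·4.932×10⁹/262.

α/ε ≈ 2.13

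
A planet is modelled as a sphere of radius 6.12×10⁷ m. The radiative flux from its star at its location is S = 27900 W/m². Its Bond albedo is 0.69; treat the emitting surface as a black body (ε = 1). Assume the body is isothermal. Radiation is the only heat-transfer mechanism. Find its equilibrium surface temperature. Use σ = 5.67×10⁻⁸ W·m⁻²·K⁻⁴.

At equilibrium, absorbed power = emitted power.
Absorbing cross-section = πr² = 1.177×10¹⁶ m²; emitting surface = 4πr² = 4.707×10¹⁶ m² (ratio 4).
(1−a)S·A_cross = εσ·A_surf·T⁴  ⇒  T⁴ = (1−a)S/(4σ).
T⁴ = 0.310·27900/(4·5.67×10⁻⁸) = 3.813×10¹⁰ K⁴.
T = (3.813×10¹⁰)^(1/4).

T ≈ 442 K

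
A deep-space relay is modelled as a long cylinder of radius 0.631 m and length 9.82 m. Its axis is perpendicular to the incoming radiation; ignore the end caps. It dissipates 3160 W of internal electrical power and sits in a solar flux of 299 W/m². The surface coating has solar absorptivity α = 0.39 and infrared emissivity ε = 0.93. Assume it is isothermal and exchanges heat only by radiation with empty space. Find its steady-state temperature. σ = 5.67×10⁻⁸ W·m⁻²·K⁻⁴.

At steady state, absorbed solar power + internal power = radiated power.
Absorbed: α·S·A_cross = 0.39·299·12.39 = 1445 W (cross-section 2rL).
Total input = 1445 + 3160 = 4605 W.
Radiated: εσ·A_surf·T⁴ with A_surf = 2πrL = 38.93 m².
T⁴ = 4605/(0.93·5.67×10⁻⁸·38.93) = 2.243×10⁹ K⁴.

T ≈ 218 K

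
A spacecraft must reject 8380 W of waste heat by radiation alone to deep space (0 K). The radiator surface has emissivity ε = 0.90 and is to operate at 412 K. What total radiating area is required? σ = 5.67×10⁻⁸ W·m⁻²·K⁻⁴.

A ≈ 5.70 m²

P = εσA T⁴ ⇒ A = P/(εσT⁴).
T⁴ = 2.881×10¹⁰ K⁴.
A = 8380/(0.90 × 5.67×10⁻⁸ × 2.881×10¹⁰).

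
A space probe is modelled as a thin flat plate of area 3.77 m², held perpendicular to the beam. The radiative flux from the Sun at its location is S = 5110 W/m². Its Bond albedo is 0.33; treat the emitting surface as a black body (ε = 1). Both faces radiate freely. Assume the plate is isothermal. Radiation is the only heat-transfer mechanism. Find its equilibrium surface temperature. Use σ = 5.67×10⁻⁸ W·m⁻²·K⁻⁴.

T ≈ 417 K

At equilibrium, absorbed power = emitted power.
Absorbing cross-section = A = 3.770 m²; emitting surface = 2A = 7.540 m² (ratio 2).
(1−a)S·A_cross = εσ·A_surf·T⁴  ⇒  T⁴ = (1−a)S/(2σ).
T⁴ = 0.670·5110/(2·5.67×10⁻⁸) = 3.019×10¹⁰ K⁴.
T = (3.019×10¹⁰)^(1/4).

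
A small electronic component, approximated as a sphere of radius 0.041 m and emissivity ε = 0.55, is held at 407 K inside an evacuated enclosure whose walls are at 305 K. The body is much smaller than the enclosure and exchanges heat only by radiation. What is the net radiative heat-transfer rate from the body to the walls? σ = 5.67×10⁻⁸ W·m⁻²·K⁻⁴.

For a small grey body in a large enclosure: P_net = εσA(T_body⁴ − T_wall⁴).
A = 4πr² = 0.02112 m²; T_body⁴ − T_wall⁴ = 2.744×10¹⁰ − 8.654×10⁹ = 1.879×10¹⁰ K⁴.
|P_net| = 0.55·5.67×10⁻⁸·0.02112·1.879×10¹⁰.

P_net ≈ 12.4 W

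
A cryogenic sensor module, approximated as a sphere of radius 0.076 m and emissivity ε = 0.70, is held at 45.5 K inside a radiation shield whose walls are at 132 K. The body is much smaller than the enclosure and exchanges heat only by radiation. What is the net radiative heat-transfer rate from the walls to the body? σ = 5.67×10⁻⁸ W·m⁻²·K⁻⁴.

P_net ≈ 0.862 W

For a small grey body in a large enclosure: P_net = εσA(T_body⁴ − T_wall⁴).
A = 4πr² = 0.07258 m²; T_body⁴ − T_wall⁴ = 4.286×10⁶ − 3.036×10⁸ = -2.993×10⁸ K⁴.
|P_net| = 0.70·5.67×10⁻⁸·0.07258·2.993×10⁸.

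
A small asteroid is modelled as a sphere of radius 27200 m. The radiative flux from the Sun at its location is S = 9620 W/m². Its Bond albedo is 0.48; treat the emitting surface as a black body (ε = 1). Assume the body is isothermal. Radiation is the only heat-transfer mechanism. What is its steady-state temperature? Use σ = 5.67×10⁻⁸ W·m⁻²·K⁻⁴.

At equilibrium, absorbed power = emitted power.
Absorbing cross-section = πr² = 2.324×10⁹ m²; emitting surface = 4πr² = 9.297×10⁹ m² (ratio 4).
(1−a)S·A_cross = εσ·A_surf·T⁴  ⇒  T⁴ = (1−a)S/(4σ).
T⁴ = 0.520·9620/(4·5.67×10⁻⁸) = 2.206×10¹⁰ K⁴.
T = (2.206×10¹⁰)^(1/4).

T ≈ 385 K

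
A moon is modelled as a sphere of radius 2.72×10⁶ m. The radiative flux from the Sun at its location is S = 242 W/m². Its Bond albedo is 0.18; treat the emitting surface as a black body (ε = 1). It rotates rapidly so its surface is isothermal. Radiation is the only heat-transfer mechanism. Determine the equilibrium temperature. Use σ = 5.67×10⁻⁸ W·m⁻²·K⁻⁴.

At equilibrium, absorbed power = emitted power.
Absorbing cross-section = πr² = 2.324×10¹³ m²; emitting surface = 4πr² = 9.297×10¹³ m² (ratio 4).
(1−a)S·A_cross = εσ·A_surf·T⁴  ⇒  T⁴ = (1−a)S/(4σ).
T⁴ = 0.820·242/(4·5.67×10⁻⁸) = 8.750×10⁸ K⁴.
T = (8.750×10⁸)^(1/4).

T ≈ 172 K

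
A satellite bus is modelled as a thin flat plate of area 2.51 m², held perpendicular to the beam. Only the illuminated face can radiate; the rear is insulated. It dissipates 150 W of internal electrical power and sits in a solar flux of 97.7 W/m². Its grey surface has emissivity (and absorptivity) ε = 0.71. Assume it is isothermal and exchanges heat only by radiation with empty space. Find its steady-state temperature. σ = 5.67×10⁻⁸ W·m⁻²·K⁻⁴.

At steady state, absorbed solar power + internal power = radiated power.
Absorbed: α·S·A_cross = 0.71·97.7·2.510 = 174.1 W (cross-section A).
Total input = 174.1 + 150 = 324.1 W.
Radiated: εσ·A_surf·T⁴ with A_surf = A = 2.510 m².
T⁴ = 324.1/(0.71·5.67×10⁻⁸·2.510) = 3.208×10⁹ K⁴.

T ≈ 238 K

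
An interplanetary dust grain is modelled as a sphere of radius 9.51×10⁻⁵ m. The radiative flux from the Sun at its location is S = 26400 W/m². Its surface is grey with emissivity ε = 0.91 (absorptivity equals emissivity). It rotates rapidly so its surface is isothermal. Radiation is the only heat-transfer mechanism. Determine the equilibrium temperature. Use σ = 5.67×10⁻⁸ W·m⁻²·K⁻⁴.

T ≈ 584 K

At equilibrium, absorbed power = emitted power.
Absorbing cross-section = πr² = 2.841×10⁻⁸ m²; emitting surface = 4πr² = 1.137×10⁻⁷ m² (ratio 4).
εS·A_cross = εσ·A_surf·T⁴  ⇒  T⁴ = S/(4σ)   (ε cancels).
T⁴ = 26400/(4·5.67×10⁻⁸) = 1.164×10¹¹ K⁴.
T = (1.164×10¹¹)^(1/4).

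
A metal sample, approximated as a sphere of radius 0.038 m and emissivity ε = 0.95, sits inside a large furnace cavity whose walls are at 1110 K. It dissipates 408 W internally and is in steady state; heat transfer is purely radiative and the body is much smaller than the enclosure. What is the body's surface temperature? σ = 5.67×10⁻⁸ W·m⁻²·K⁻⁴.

For a small grey body in a large enclosure, net radiated power = εσA(T⁴ − T_w⁴).
Steady state: P = εσA(T⁴ − T_w⁴) with A = 4πr² = 0.01815 m².
T⁴ = P/(εσA) + T_w⁴ = 408/(0.95·5.67×10⁻⁸·0.01815) + (1110)⁴
    = 4.174×10¹¹ + 1.518×10¹² = 1.935×10¹² K⁴.

T ≈ 1180 K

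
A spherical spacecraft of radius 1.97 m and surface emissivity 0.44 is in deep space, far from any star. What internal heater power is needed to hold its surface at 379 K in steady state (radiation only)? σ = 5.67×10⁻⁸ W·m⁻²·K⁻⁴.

P = εσ·4πr²·T⁴.
4πr² = 48.77 m²; T⁴ = 2.063×10¹⁰ K⁴.
P = 0.44·5.67×10⁻⁸·48.77·2.063×10¹⁰.

P ≈ 25100 W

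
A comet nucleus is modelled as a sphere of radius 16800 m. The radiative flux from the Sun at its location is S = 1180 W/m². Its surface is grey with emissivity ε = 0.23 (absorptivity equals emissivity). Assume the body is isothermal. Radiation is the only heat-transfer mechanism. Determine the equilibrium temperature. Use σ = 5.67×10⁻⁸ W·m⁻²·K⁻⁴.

T ≈ 269 K

At equilibrium, absorbed power = emitted power.
Absorbing cross-section = πr² = 8.867×10⁸ m²; emitting surface = 4πr² = 3.547×10⁹ m² (ratio 4).
εS·A_cross = εσ·A_surf·T⁴  ⇒  T⁴ = S/(4σ)   (ε cancels).
T⁴ = 1180/(4·5.67×10⁻⁸) = 5.203×10⁹ K⁴.
T = (5.203×10⁹)^(1/4).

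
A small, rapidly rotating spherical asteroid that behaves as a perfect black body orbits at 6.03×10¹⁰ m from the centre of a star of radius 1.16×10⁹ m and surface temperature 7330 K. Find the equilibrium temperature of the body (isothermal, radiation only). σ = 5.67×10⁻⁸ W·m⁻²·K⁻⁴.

T ≈ 719 K

The star's surface emits σT_*⁴; at distance d the flux is S = σT_*⁴(R_*/d)².
S = 5.67×10⁻⁸·(7330)⁴·(1.16×10⁹/6.03×10¹⁰)² = 60570 W/m².
For an isothermal sphere T⁴ = (1−a)S/(4σ) = 2.671×10¹¹ K⁴.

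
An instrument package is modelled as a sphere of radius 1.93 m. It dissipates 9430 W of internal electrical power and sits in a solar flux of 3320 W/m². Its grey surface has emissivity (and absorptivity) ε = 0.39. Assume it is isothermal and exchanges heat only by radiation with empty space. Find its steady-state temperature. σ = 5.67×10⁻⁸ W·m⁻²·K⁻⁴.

T ≈ 393 K

At steady state, absorbed solar power + internal power = radiated power.
Absorbed: α·S·A_cross = 0.39·3320·11.70 = 15150 W (cross-section πr²).
Total input = 15150 + 9430 = 24580 W.
Radiated: εσ·A_surf·T⁴ with A_surf = 4πr² = 46.81 m².
T⁴ = 24580/(0.39·5.67×10⁻⁸·46.81) = 2.375×10¹⁰ K⁴.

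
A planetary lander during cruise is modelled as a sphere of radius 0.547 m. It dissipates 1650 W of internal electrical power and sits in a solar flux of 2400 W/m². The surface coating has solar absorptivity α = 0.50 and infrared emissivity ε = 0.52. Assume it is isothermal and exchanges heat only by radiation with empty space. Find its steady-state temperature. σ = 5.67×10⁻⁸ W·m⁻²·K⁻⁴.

At steady state, absorbed solar power + internal power = radiated power.
Absorbed: α·S·A_cross = 0.50·2400·0.9400 = 1128 W (cross-section πr²).
Total input = 1128 + 1650 = 2778 W.
Radiated: εσ·A_surf·T⁴ with A_surf = 4πr² = 3.760 m².
T⁴ = 2778/(0.52·5.67×10⁻⁸·3.760) = 2.506×10¹⁰ K⁴.

T ≈ 398 K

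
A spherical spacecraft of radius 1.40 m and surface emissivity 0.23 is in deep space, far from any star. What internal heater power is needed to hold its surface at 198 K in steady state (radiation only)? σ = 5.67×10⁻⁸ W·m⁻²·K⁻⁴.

P ≈ 494 W

P = εσ·4πr²·T⁴.
4πr² = 24.63 m²; T⁴ = 1.537×10⁹ K⁴.
P = 0.23·5.67×10⁻⁸·24.63·1.537×10⁹.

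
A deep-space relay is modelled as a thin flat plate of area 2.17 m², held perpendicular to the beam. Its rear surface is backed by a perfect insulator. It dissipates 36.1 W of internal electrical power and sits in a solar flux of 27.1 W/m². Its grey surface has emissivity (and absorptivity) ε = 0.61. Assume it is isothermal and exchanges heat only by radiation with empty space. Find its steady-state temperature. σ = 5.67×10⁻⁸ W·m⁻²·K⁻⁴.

At steady state, absorbed solar power + internal power = radiated power.
Absorbed: α·S·A_cross = 0.61·27.1·2.170 = 35.87 W (cross-section A).
Total input = 35.87 + 36.1 = 71.97 W.
Radiated: εσ·A_surf·T⁴ with A_surf = A = 2.170 m².
T⁴ = 71.97/(0.61·5.67×10⁻⁸·2.170) = 9.589×10⁸ K⁴.

T ≈ 176 K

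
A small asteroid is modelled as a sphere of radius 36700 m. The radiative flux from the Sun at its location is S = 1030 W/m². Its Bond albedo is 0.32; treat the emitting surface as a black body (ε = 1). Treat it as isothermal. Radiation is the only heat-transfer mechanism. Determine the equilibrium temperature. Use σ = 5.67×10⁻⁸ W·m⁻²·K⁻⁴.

At equilibrium, absorbed power = emitted power.
Absorbing cross-section = πr² = 4.231×10⁹ m²; emitting surface = 4πr² = 1.693×10¹⁰ m² (ratio 4).
(1−a)S·A_cross = εσ·A_surf·T⁴  ⇒  T⁴ = (1−a)S/(4σ).
T⁴ = 0.680·1030/(4·5.67×10⁻⁸) = 3.088×10⁹ K⁴.
T = (3.088×10⁹)^(1/4).

T ≈ 236 K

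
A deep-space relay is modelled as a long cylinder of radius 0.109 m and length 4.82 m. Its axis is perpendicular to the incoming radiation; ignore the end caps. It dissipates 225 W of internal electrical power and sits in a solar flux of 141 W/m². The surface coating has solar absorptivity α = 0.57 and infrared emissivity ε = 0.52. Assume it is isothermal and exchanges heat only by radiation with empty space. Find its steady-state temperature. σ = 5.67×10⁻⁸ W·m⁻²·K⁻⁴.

At steady state, absorbed solar power + internal power = radiated power.
Absorbed: α·S·A_cross = 0.57·141·1.051 = 84.45 W (cross-section 2rL).
Total input = 84.45 + 225 = 309.4 W.
Radiated: εσ·A_surf·T⁴ with A_surf = 2πrL = 3.301 m².
T⁴ = 309.4/(0.52·5.67×10⁻⁸·3.301) = 3.179×10⁹ K⁴.

T ≈ 237 K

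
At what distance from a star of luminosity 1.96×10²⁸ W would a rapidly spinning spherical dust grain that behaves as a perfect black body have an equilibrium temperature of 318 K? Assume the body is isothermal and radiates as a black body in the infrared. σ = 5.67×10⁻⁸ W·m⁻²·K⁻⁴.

For an isothermal black-emitting sphere, (1−a)S·πr² = σ·4πr²·T⁴ ⇒ S = 4σT⁴/(1−a).
S = 4·5.67×10⁻⁸·(318)⁴/1.00 = 2319 W/m².
Flux falls as S = L/(4πd²), so d = √(L/(4πS)) = √(1.96×10²⁸/(4π·2319)).

d ≈ 8.20×10¹¹ m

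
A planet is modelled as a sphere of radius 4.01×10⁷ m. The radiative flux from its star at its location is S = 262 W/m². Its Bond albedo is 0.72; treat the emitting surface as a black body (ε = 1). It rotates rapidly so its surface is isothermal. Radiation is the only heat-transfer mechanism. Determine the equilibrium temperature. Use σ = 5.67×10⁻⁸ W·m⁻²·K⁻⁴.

At equilibrium, absorbed power = emitted power.
Absorbing cross-section = πr² = 5.052×10¹⁵ m²; emitting surface = 4πr² = 2.021×10¹⁶ m² (ratio 4).
(1−a)S·A_cross = εσ·A_surf·T⁴  ⇒  T⁴ = (1−a)S/(4σ).
T⁴ = 0.280·262/(4·5.67×10⁻⁸) = 3.235×10⁸ K⁴.
T = (3.235×10⁸)^(1/4).

T ≈ 134 K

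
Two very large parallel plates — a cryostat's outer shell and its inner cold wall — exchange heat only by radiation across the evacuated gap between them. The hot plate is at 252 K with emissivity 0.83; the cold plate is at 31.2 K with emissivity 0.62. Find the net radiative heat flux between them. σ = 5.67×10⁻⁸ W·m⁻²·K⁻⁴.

q ≈ 126 W/m²

For two infinite grey parallel plates, q = σ(T₁⁴ − T₂⁴)/(1/ε₁ + 1/ε₂ − 1).
T₁⁴ − T₂⁴ = 4.033×10⁹ − 9.476×10⁵ = 4.032×10⁹ K⁴.
1/ε₁ + 1/ε₂ − 1 = 1.205 + 1.613 − 1 = 1.818.
q = 5.67×10⁻⁸ × 4.032×10⁹ / 1.818.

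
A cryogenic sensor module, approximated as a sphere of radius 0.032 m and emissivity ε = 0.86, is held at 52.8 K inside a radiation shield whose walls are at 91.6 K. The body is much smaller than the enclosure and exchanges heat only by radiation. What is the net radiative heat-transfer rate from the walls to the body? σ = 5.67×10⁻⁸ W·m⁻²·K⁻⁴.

For a small grey body in a large enclosure: P_net = εσA(T_body⁴ − T_wall⁴).
A = 4πr² = 0.01287 m²; T_body⁴ − T_wall⁴ = 7.772×10⁶ − 7.040×10⁷ = -6.263×10⁷ K⁴.
|P_net| = 0.86·5.67×10⁻⁸·0.01287·6.263×10⁷.

P_net ≈ 0.0393 W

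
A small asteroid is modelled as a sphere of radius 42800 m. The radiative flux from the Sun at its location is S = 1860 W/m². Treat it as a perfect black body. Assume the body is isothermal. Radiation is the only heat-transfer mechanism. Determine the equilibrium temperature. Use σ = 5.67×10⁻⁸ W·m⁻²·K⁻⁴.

At equilibrium, absorbed power = emitted power.
Absorbing cross-section = πr² = 5.755×10⁹ m²; emitting surface = 4πr² = 2.302×10¹⁰ m² (ratio 4).
S·A_cross = εσ·A_surf·T⁴  ⇒  T⁴ = S/(4σ).
T⁴ = 1.00·1860/(4·5.67×10⁻⁸) = 8.201×10⁹ K⁴.
T = (8.201×10⁹)^(1/4).

T ≈ 301 K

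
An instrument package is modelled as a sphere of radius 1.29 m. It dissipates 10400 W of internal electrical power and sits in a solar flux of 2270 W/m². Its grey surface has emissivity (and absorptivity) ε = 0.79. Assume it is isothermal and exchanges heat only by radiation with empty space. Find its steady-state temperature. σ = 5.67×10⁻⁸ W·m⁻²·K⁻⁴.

T ≈ 381 K

At steady state, absorbed solar power + internal power = radiated power.
Absorbed: α·S·A_cross = 0.79·2270·5.228 = 9375 W (cross-section πr²).
Total input = 9375 + 10400 = 19780 W.
Radiated: εσ·A_surf·T⁴ with A_surf = 4πr² = 20.91 m².
T⁴ = 19780/(0.79·5.67×10⁻⁸·20.91) = 2.111×10¹⁰ K⁴.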